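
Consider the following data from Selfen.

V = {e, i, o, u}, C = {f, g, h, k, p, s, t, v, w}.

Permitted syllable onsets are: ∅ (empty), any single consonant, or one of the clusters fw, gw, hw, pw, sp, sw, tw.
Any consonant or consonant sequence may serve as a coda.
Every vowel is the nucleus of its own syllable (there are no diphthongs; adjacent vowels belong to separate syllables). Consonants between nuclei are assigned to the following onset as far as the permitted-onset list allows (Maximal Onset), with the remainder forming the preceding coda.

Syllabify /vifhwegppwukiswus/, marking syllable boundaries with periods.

vif.hwegp.pwu.ki.swus

Vowels present: i, e, u, i, u; each is a nucleus, giving 5 syllables.
Between /i/ (V1) and /e/ (V2): /fhw/ — longest licit onset from the right is /hw/, leaving /f/ as coda.
Between /e/ (V2) and /u/ (V3): /gppw/; trying suffixes from longest down, /pw/ is the first permitted one, so coda /gp/ | onset /pw/.
Between /u/ (V3) and /i/ (V4): /k/ → onset of the next syllable (single consonants are always licit onsets).
Between /i/ (V4) and /u/ (V5): /sw/ is a licit onset in full, so it all attaches to the next syllable.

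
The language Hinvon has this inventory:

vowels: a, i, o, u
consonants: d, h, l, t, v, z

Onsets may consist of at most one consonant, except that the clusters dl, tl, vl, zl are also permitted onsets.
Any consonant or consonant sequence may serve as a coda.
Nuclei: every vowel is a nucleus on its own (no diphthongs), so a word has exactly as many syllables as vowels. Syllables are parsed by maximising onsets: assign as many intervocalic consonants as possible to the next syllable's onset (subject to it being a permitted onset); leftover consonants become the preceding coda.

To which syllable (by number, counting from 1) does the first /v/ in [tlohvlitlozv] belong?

Vowels present: o, i, o; each is a nucleus, giving 3 syllables.
Between /o/ (V1) and /i/ (V2): /hvl/ — longest licit onset from the right is /vl/, leaving /h/ as coda.
Between /i/ (V2) and /o/ (V3): /tl/ is a licit onset in full, so it all attaches to the next syllable.
Putting it together: tloh.vli.tlozv.
The first /v/ is in the onset of syllable 2 (/vli/).

2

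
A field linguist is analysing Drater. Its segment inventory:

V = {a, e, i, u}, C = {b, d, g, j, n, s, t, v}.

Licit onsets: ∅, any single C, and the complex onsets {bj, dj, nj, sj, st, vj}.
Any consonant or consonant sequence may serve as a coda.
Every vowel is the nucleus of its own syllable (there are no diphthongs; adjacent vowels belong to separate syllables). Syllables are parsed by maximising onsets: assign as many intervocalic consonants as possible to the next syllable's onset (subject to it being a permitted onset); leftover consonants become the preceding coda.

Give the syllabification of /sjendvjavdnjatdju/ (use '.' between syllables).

sjend.vjavd.njat.dju

The vowels are e, a, a, u — 4 nuclei, so 4 syllables.
σ1/σ2 boundary: /ndvj/ splits as /nd/ + /vj/ (/vj/ is the longest suffix that is a licit onset).
σ2/σ3 boundary: /vdnj/ splits as /vd/ + /nj/ (/nj/ is the longest suffix that is a licit onset).
σ3/σ4 boundary: /tdj/ splits as /t/ + /dj/ (/dj/ is the longest suffix that is a licit onset).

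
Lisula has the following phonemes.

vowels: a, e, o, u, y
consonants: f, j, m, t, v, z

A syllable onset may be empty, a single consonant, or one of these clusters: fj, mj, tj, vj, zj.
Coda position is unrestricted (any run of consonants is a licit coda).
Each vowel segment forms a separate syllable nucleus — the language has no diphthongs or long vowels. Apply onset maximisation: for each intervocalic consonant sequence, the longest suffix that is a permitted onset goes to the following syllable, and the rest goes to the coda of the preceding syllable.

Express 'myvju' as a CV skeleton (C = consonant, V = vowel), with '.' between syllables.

CV.CCV

The vowels are y, u — 2 nuclei, so 2 syllables.
σ1/σ2 boundary: /vj/ is a licit onset in full, so it all attaches to the next syllable.
Putting it together: my.vju.
Mapping each syllable to C/V: /my/ → CV, /vju/ → CCV.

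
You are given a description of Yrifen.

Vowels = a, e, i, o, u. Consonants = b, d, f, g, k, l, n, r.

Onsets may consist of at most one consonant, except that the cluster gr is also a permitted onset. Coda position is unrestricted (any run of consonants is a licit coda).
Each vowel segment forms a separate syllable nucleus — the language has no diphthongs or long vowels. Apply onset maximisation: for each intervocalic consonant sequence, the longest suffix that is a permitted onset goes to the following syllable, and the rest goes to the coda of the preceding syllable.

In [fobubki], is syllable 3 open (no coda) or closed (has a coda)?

Vowels present: o, u, i; each is a nucleus, giving 3 syllables.
σ1/σ2 boundary: just /b/ — single C goes to the following onset.
σ2/σ3 boundary: /bk/ splits as /b/ + /k/ (/k/ is the longest suffix that is a licit onset).
Syllabification: fo.bub.ki.
Syllable 3 is /ki/; it ends in its nucleus with no coda, so it is open.

open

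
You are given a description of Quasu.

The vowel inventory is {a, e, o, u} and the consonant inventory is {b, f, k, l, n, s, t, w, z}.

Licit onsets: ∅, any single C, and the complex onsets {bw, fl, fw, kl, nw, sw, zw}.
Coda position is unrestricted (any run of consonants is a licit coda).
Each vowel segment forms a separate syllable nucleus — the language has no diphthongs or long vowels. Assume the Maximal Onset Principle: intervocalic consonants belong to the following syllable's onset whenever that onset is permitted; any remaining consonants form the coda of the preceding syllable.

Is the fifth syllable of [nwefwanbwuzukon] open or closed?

Vowels present: e, a, u, u, o; each is a nucleus, giving 5 syllables.
σ1/σ2 boundary: /fw/ is a licit onset in full, so it all attaches to the next syllable.
σ2/σ3 boundary: /nbw/ splits as /n/ + /bw/ (/bw/ is the longest suffix that is a licit onset).
σ3/σ4 boundary: /z/ → onset of the next syllable (single consonants are always licit onsets).
σ4/σ5 boundary: /k/ is a single consonant, so it becomes the next onset.
Result: nwe.fwan.bwu.zu.kon.
Syllable 5 is /kon/ with coda /n/, so it is closed.

closed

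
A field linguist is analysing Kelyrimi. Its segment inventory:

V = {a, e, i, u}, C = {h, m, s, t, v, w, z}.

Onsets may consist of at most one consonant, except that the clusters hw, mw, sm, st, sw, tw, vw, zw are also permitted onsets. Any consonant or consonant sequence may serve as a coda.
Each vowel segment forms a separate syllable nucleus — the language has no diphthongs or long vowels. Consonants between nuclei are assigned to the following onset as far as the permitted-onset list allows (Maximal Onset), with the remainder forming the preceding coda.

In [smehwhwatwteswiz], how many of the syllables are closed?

3

The vowels are e, a, e, i — 4 nuclei, so 4 syllables.
/e…a/ gap (V1→V2): /hwhw/ — longest licit onset from the right is /hw/, leaving /hw/ as coda.
/a…e/ gap (V2→V3): /twt/ splits as /tw/ + /t/ (/t/ is the longest suffix that is a licit onset).
/e…i/ gap (V3→V4): cluster /sw/ — /sw/ is itself a permitted onset, so the whole cluster goes right; preceding coda = ∅.
Putting it together: smehw.hwatw.te.swiz.
Classifying each syllable: /smehw/ (closed), /hwatw/ (closed), /te/ (open), /swiz/ (closed).
Closed syllables: 3.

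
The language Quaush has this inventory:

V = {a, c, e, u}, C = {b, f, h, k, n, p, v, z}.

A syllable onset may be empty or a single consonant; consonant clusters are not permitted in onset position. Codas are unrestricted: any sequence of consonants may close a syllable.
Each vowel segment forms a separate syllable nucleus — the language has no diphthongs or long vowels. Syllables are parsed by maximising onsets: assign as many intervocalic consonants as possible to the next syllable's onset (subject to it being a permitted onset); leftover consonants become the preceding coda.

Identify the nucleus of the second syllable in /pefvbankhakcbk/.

Nuclei (vowels): e, a, a, c → 4 syllables.
The second nucleus (vowel 2 from the left) is /a/.

a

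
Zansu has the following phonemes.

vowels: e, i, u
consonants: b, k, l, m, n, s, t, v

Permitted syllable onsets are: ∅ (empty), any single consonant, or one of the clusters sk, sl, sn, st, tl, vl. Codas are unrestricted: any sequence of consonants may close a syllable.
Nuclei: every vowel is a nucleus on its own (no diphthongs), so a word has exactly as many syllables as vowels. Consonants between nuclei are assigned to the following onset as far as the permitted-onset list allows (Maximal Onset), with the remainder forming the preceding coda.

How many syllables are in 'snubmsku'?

2

The vowels are u, u — 2 nuclei, so 2 syllables.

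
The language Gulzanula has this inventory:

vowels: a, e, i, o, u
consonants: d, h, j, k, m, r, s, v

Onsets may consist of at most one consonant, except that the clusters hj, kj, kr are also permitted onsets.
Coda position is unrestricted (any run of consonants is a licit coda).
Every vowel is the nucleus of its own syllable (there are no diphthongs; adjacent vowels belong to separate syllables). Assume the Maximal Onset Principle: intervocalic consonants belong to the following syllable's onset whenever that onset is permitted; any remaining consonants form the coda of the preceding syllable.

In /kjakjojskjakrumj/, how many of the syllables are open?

Vowels present: a, o, a, u; each is a nucleus, giving 4 syllables.
Between /a/ (V1) and /o/ (V2): /kj/ — entire cluster is a permitted onset → onset /kj/, coda ∅.
Between /o/ (V2) and /a/ (V3): cluster /jskj/ — the longest permitted-onset suffix is /kj/; onset = /kj/, preceding coda = /js/.
Between /a/ (V3) and /u/ (V4): /kr/ is a licit onset in full, so it all attaches to the next syllable.
So the parse is kja.kjojs.kja.krumj.
Classifying each syllable: /kja/ (open), /kjojs/ (closed), /kja/ (open), /krumj/ (closed).
Open syllables: 2.

2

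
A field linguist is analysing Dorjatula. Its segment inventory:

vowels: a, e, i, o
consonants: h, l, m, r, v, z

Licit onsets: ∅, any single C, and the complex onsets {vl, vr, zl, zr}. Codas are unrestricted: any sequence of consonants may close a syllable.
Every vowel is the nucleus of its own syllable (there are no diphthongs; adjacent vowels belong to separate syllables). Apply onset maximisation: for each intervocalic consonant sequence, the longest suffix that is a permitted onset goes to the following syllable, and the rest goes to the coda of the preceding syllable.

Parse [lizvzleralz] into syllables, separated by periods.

Vowels present: i, e, a; each is a nucleus, giving 3 syllables.
/i…e/ gap (V1→V2): /zvzl/ — longest licit onset from the right is /zl/, leaving /zv/ as coda.
/e…a/ gap (V2→V3): just /r/ — single C goes to the following onset.

lizv.zle.ralz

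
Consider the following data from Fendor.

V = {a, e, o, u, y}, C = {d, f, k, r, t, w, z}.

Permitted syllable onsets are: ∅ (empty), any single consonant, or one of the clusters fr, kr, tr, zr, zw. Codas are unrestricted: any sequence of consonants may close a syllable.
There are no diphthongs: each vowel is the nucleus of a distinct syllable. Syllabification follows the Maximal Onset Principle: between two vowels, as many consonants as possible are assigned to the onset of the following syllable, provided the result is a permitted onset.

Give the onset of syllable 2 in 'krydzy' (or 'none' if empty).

The vowels are y, y — 2 nuclei, so 2 syllables.
/y…y/ gap (V1→V2): /dz/ splits as /d/ + /z/ (/z/ is the longest suffix that is a licit onset).
Result: kryd.zy.
Syllable 2 is /zy/: onset /z/, nucleus /y/, coda ∅.

z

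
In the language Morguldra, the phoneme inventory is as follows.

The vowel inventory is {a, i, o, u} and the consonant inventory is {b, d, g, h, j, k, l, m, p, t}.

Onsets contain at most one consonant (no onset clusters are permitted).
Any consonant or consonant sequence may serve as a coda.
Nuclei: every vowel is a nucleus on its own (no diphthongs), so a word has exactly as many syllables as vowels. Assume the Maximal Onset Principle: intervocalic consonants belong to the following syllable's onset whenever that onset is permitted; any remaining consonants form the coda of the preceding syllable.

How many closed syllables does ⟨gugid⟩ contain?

1

The vowels are u, i — 2 nuclei, so 2 syllables.
/u…i/ gap (V1→V2): /g/ is a single consonant, so it becomes the next onset.
So the parse is gu.gid.
Classifying each syllable: /gu/ (open), /gid/ (closed).
Closed syllables: 1.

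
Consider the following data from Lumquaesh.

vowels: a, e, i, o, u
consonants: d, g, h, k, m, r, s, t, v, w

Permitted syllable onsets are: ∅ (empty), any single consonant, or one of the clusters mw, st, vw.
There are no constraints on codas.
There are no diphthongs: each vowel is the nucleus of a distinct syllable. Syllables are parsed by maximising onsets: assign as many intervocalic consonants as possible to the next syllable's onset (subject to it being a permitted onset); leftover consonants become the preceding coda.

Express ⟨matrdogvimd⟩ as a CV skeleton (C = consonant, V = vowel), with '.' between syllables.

CVCC.CVC.CVCC

Vowels present: a, o, i; each is a nucleus, giving 3 syllables.
Between /a/ (V1) and /o/ (V2): /trd/ splits as /tr/ + /d/ (/d/ is the longest suffix that is a licit onset).
Between /o/ (V2) and /i/ (V3): cluster /gv/ — the longest permitted-onset suffix is /v/; onset = /v/, preceding coda = /g/.
Putting it together: matr.dog.vimd.
Mapping each syllable to C/V: /matr/ → CVCC, /dog/ → CVC, /vimd/ → CVCC.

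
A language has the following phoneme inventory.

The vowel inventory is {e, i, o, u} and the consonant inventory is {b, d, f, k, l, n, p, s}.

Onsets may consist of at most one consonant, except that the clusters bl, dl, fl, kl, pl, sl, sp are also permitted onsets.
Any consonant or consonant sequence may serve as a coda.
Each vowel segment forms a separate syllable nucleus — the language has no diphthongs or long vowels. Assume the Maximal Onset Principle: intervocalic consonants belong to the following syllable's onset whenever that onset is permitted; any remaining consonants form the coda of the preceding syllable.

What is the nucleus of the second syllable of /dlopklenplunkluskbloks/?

e

Nuclei (vowels): o, e, u, u, o → 5 syllables.
The second nucleus (vowel 2 from the left) is /e/.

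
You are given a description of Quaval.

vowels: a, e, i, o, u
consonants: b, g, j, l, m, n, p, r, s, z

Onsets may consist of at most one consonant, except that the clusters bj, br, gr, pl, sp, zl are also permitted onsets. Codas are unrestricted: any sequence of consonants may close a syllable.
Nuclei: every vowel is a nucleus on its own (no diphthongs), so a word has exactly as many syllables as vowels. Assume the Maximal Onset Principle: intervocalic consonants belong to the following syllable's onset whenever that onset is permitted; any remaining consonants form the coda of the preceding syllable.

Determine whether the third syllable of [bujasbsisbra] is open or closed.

Nuclei (vowels): u, a, i, a → 4 syllables.
σ1/σ2 boundary: /j/ → onset of the next syllable (single consonants are always licit onsets).
σ2/σ3 boundary: cluster /sbs/ — the longest permitted-onset suffix is /s/; onset = /s/, preceding coda = /sb/.
σ3/σ4 boundary: /sbr/ — longest licit onset from the right is /br/, leaving /s/ as coda.
So the parse is bu.jasb.sis.bra.
Syllable 3 is /sis/ with coda /s/, so it is closed.

closed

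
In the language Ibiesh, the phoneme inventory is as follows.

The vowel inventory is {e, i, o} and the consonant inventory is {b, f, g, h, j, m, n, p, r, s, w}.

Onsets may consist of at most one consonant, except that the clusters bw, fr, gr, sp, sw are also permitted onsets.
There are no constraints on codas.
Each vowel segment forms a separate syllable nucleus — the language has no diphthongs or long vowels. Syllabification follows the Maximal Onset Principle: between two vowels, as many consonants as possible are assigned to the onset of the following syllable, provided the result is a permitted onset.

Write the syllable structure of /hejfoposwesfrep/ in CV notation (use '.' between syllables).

CVC.CV.CV.CCVC.CCVC

Nuclei (vowels): e, o, o, e, e → 5 syllables.
V1 /e/ – V2 /o/: /jf/ — longest licit onset from the right is /f/, leaving /j/ as coda.
V2 /o/ – V3 /o/: /p/ → onset of the next syllable (single consonants are always licit onsets).
V3 /o/ – V4 /e/: /sw/ is a licit onset in full, so it all attaches to the next syllable.
V4 /e/ – V5 /e/: /sfr/ splits as /s/ + /fr/ (/fr/ is the longest suffix that is a licit onset).
Result: hej.fo.po.swes.frep.
Mapping each syllable to C/V: /hej/ → CVC, /fo/ → CV, /po/ → CV, /swes/ → CCVC, /frep/ → CCVC.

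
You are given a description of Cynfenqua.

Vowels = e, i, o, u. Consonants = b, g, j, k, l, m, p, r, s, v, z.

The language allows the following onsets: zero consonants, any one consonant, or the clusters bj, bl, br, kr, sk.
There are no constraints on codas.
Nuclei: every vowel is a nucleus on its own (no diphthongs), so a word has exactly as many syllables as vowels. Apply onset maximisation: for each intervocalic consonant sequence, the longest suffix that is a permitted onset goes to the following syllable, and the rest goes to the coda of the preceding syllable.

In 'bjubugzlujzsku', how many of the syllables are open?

2

The vowels are u, u, u, u — 4 nuclei, so 4 syllables.
σ1/σ2 boundary: /b/ → onset of the next syllable (single consonants are always licit onsets).
σ2/σ3 boundary: /gzl/; trying suffixes from longest down, /l/ is the first permitted one, so coda /gz/ | onset /l/.
σ3/σ4 boundary: /jzsk/; trying suffixes from longest down, /sk/ is the first permitted one, so coda /jz/ | onset /sk/.
Result: bju.bugz.lujz.sku.
Classifying each syllable: /bju/ (open), /bugz/ (closed), /lujz/ (closed), /sku/ (open).
Open syllables: 2.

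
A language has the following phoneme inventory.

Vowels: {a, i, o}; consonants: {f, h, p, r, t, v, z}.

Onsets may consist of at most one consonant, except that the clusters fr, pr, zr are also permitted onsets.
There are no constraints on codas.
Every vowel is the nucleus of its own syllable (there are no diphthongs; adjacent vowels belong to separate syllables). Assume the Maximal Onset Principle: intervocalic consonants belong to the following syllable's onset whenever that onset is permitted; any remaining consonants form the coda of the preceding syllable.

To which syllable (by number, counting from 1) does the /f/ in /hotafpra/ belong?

Nuclei (vowels): o, a, a → 3 syllables.
σ1/σ2 boundary: just /t/ — single C goes to the following onset.
σ2/σ3 boundary: /fpr/ — longest licit onset from the right is /pr/, leaving /f/ as coda.
Syllabification: ho.taf.pra.
The /f/ is in the coda of syllable 2 (/taf/).

2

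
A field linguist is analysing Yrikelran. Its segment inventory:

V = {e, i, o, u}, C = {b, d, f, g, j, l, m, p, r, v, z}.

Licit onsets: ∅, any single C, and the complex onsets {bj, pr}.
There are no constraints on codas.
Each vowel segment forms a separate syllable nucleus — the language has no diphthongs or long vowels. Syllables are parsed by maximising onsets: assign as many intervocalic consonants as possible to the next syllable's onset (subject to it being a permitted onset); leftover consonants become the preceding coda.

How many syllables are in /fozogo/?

3

The vowels are o, o, o — 3 nuclei, so 3 syllables.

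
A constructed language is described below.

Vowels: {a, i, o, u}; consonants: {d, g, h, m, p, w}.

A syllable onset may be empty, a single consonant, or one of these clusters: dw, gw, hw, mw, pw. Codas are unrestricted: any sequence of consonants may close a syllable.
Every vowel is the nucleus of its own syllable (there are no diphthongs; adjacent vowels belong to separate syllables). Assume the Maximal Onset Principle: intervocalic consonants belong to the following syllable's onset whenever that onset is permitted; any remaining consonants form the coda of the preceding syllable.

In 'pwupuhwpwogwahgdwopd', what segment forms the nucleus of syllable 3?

o

The vowels are u, u, o, a, o — 5 nuclei, so 5 syllables.
The third nucleus (vowel 3 from the left) is /o/.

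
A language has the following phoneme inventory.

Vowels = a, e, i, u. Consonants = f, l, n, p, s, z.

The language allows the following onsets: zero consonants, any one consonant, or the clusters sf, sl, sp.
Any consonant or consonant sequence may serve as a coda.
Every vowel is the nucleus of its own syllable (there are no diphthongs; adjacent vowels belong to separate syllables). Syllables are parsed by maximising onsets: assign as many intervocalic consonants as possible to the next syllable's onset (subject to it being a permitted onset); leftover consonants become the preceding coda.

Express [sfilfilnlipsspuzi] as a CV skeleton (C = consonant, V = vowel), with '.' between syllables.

The vowels are i, i, i, u, i — 5 nuclei, so 5 syllables.
V1 /i/ – V2 /i/: cluster /lf/ — the longest permitted-onset suffix is /f/; onset = /f/, preceding coda = /l/.
V2 /i/ – V3 /i/: /lnl/; trying suffixes from longest down, /l/ is the first permitted one, so coda /ln/ | onset /l/.
V3 /i/ – V4 /u/: cluster /pssp/ — the longest permitted-onset suffix is /sp/; onset = /sp/, preceding coda = /ps/.
V4 /u/ – V5 /i/: /z/ is a single consonant, so it becomes the next onset.
Putting it together: sfil.filn.lips.spu.zi.
Mapping each syllable to C/V: /sfil/ → CCVC, /filn/ → CVCC, /lips/ → CVCC, /spu/ → CCV, /zi/ → CV.

CCVC.CVCC.CVCC.CCV.CV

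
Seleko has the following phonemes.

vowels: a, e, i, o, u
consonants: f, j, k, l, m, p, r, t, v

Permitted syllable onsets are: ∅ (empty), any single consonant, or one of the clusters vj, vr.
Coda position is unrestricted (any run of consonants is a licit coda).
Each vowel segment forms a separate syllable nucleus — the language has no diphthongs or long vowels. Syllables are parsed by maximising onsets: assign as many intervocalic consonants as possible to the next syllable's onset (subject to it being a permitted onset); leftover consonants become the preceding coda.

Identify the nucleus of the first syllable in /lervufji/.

e

Vowels present: e, u, i; each is a nucleus, giving 3 syllables.
The first nucleus (vowel 1 from the left) is /e/.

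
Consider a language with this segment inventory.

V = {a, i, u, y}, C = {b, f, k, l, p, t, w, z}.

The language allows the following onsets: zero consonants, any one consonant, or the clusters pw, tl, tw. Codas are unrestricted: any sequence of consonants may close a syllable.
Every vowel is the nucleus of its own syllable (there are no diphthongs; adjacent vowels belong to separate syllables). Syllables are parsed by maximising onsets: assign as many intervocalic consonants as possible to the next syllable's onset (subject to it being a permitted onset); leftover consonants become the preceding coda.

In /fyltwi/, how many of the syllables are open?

Nuclei (vowels): y, i → 2 syllables.
Between /y/ (V1) and /i/ (V2): cluster /ltw/ — the longest permitted-onset suffix is /tw/; onset = /tw/, preceding coda = /l/.
So the parse is fyl.twi.
Classifying each syllable: /fyl/ (closed), /twi/ (open).
Open syllables: 1.

1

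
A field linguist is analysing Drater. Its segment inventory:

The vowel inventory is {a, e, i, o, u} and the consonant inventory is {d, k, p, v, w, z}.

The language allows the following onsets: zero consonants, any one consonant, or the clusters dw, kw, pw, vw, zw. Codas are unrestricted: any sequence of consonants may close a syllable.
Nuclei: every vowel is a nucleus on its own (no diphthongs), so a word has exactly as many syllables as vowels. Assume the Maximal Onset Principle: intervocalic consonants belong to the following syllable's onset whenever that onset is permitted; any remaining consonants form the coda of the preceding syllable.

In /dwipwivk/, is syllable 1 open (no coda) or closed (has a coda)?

open

The vowels are i, i — 2 nuclei, so 2 syllables.
/i…i/ gap (V1→V2): /pw/ — entire cluster is a permitted onset → onset /pw/, coda ∅.
Result: dwi.pwivk.
Syllable 1 is /dwi/; it ends in its nucleus with no coda, so it is open.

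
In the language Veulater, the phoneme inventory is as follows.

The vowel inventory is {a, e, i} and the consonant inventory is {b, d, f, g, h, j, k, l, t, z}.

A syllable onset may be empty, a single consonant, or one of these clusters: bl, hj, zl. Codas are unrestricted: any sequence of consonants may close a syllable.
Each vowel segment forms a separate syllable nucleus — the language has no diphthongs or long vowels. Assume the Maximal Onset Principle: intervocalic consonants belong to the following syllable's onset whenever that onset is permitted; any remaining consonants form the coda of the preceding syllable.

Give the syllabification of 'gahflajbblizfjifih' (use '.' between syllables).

The vowels are a, a, i, i, i — 5 nuclei, so 5 syllables.
V1 /a/ – V2 /a/: cluster /hfl/ — the longest permitted-onset suffix is /l/; onset = /l/, preceding coda = /hf/.
V2 /a/ – V3 /i/: /jbbl/ splits as /jb/ + /bl/ (/bl/ is the longest suffix that is a licit onset).
V3 /i/ – V4 /i/: /zfj/ splits as /zf/ + /j/ (/j/ is the longest suffix that is a licit onset).
V4 /i/ – V5 /i/: /f/ is a single consonant, so it becomes the next onset.

gahf.lajb.blizf.ji.fih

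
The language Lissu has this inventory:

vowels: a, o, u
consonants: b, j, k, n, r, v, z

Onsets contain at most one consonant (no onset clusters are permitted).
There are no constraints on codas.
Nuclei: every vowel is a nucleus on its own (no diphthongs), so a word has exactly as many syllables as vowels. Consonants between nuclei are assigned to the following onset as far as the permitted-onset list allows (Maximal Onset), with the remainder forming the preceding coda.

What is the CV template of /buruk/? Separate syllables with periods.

CV.CVC

Vowels present: u, u; each is a nucleus, giving 2 syllables.
Between /u/ (V1) and /u/ (V2): just /r/ — single C goes to the following onset.
So the parse is bu.ruk.
Mapping each syllable to C/V: /bu/ → CV, /ruk/ → CVC.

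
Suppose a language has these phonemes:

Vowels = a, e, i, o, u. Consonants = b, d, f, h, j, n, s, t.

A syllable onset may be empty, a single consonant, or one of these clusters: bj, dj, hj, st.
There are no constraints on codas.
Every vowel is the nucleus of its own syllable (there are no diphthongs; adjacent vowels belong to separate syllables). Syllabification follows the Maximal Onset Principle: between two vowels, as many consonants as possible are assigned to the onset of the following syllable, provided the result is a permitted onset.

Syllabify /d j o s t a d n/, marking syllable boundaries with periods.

The vowels are o, a — 2 nuclei, so 2 syllables.
σ1/σ2 boundary: /st/ is a licit onset in full, so it all attaches to the next syllable.

djo.stadn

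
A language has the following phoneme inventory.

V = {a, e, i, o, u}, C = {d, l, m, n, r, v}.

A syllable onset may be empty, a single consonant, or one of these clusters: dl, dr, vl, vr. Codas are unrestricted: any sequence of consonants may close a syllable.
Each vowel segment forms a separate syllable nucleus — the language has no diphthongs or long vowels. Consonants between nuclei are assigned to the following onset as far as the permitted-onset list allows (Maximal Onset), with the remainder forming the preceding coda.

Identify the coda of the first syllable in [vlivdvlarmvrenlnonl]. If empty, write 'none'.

The vowels are i, a, e, o — 4 nuclei, so 4 syllables.
Between /i/ (V1) and /a/ (V2): /vdvl/ splits as /vd/ + /vl/ (/vl/ is the longest suffix that is a licit onset).
Between /a/ (V2) and /e/ (V3): /rmvr/ — longest licit onset from the right is /vr/, leaving /rm/ as coda.
Between /e/ (V3) and /o/ (V4): /nln/ splits as /nl/ + /n/ (/n/ is the longest suffix that is a licit onset).
Putting it together: vlivd.vlarm.vrenl.nonl.
Syllable 1 is /vlivd/: onset /vl/, nucleus /i/, coda /vd/.

vd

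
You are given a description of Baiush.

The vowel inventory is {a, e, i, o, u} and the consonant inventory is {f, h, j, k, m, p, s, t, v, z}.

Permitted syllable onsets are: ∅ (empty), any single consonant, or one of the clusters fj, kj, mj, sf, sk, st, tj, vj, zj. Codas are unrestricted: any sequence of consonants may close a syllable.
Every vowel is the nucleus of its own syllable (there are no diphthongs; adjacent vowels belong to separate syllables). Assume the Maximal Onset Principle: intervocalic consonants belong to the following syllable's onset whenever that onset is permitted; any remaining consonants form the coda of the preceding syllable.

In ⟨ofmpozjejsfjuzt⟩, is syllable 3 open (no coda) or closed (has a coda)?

closed

Vowels present: o, o, e, u; each is a nucleus, giving 4 syllables.
Between /o/ (V1) and /o/ (V2): /fmp/ splits as /fm/ + /p/ (/p/ is the longest suffix that is a licit onset).
Between /o/ (V2) and /e/ (V3): /zj/ — entire cluster is a permitted onset → onset /zj/, coda ∅.
Between /e/ (V3) and /u/ (V4): /jsfj/ — longest licit onset from the right is /fj/, leaving /js/ as coda.
Result: ofm.po.zjejs.fjuzt.
Syllable 3 is /zjejs/ with coda /js/, so it is closed.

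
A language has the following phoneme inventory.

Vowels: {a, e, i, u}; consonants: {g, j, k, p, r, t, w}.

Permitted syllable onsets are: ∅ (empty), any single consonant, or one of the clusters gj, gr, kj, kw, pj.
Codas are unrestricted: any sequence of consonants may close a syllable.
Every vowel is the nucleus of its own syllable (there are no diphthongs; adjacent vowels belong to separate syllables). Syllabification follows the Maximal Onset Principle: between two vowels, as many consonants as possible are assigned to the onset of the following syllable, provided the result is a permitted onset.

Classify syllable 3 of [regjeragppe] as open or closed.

closed

The vowels are e, e, a, e — 4 nuclei, so 4 syllables.
V1 /e/ – V2 /e/: /gj/ — entire cluster is a permitted onset → onset /gj/, coda ∅.
V2 /e/ – V3 /a/: just /r/ — single C goes to the following onset.
V3 /a/ – V4 /e/: /gpp/; trying suffixes from longest down, /p/ is the first permitted one, so coda /gp/ | onset /p/.
Putting it together: re.gje.ragp.pe.
Syllable 3 is /ragp/ with coda /gp/, so it is closed.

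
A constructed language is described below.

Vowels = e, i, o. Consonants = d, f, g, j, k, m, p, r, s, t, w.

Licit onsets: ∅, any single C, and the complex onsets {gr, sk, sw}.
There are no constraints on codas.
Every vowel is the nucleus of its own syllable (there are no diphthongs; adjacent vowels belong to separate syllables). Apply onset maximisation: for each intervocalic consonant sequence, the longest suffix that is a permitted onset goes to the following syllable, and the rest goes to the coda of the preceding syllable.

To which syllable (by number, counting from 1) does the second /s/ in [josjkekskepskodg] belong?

3

The vowels are o, e, e, o — 4 nuclei, so 4 syllables.
V1 /o/ – V2 /e/: cluster /sjk/ — the longest permitted-onset suffix is /k/; onset = /k/, preceding coda = /sj/.
V2 /e/ – V3 /e/: /ksk/; trying suffixes from longest down, /sk/ is the first permitted one, so coda /k/ | onset /sk/.
V3 /e/ – V4 /o/: /psk/; trying suffixes from longest down, /sk/ is the first permitted one, so coda /p/ | onset /sk/.
So the parse is josj.kek.skep.skodg.
The second /s/ is in the onset of syllable 3 (/skep/).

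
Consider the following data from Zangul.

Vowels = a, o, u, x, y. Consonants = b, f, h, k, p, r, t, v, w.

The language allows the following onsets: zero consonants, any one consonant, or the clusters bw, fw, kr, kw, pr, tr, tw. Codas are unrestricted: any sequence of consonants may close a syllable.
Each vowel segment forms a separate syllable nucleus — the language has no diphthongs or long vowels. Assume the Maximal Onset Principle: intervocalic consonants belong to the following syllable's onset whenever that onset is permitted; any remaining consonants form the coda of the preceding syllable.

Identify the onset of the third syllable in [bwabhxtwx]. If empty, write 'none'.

tw

The vowels are a, x, x — 3 nuclei, so 3 syllables.
Between /a/ (V1) and /x/ (V2): cluster /bh/ — the longest permitted-onset suffix is /h/; onset = /h/, preceding coda = /b/.
Between /x/ (V2) and /x/ (V3): /tw/ is a licit onset in full, so it all attaches to the next syllable.
Result: bwab.hx.twx.
Syllable 3 is /twx/: onset /tw/, nucleus /x/, coda ∅.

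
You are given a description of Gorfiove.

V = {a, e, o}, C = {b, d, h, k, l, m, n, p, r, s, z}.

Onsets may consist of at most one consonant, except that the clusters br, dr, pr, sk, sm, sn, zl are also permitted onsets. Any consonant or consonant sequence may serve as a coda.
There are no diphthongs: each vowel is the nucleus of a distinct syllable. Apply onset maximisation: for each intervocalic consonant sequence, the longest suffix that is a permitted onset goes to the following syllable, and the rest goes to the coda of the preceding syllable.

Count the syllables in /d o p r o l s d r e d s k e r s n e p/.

5

The vowels are o, o, e, e, e — 5 nuclei, so 5 syllables.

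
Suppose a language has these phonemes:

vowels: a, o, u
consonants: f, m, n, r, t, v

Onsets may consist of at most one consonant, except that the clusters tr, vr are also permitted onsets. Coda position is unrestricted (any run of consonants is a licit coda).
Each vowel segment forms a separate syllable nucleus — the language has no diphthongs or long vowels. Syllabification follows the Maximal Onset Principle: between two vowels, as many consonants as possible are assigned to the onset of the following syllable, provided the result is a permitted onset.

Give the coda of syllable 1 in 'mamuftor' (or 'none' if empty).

none

Vowels present: a, u, o; each is a nucleus, giving 3 syllables.
V1 /a/ – V2 /u/: just /m/ — single C goes to the following onset.
V2 /u/ – V3 /o/: /ft/; trying suffixes from longest down, /t/ is the first permitted one, so coda /f/ | onset /t/.
Result: ma.muf.tor.
Syllable 1 is /ma/: onset /m/, nucleus /a/, coda ∅.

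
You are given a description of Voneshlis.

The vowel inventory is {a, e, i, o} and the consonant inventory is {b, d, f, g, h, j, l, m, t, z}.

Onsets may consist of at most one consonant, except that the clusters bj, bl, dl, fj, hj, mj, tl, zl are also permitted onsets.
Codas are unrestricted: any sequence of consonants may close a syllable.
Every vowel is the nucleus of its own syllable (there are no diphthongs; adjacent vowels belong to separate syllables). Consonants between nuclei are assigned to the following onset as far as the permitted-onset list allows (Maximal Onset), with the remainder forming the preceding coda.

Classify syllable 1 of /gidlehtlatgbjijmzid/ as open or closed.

open

Vowels present: i, e, a, i, i; each is a nucleus, giving 5 syllables.
σ1/σ2 boundary: /dl/ is a licit onset in full, so it all attaches to the next syllable.
σ2/σ3 boundary: /htl/; trying suffixes from longest down, /tl/ is the first permitted one, so coda /h/ | onset /tl/.
σ3/σ4 boundary: /tgbj/; trying suffixes from longest down, /bj/ is the first permitted one, so coda /tg/ | onset /bj/.
σ4/σ5 boundary: /jmz/; trying suffixes from longest down, /z/ is the first permitted one, so coda /jm/ | onset /z/.
Putting it together: gi.dleh.tlatg.bjijm.zid.
Syllable 1 is /gi/; it ends in its nucleus with no coda, so it is open.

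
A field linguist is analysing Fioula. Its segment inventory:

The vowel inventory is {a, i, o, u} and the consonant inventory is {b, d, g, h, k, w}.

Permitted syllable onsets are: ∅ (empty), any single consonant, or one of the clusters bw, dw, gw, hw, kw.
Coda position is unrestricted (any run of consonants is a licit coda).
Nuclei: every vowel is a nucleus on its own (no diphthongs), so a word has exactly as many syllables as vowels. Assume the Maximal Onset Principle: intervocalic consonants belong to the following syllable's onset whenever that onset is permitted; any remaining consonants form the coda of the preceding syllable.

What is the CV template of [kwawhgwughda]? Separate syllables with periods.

CCVCC.CCVCC.CV

Vowels present: a, u, a; each is a nucleus, giving 3 syllables.
/a…u/ gap (V1→V2): /whgw/; trying suffixes from longest down, /gw/ is the first permitted one, so coda /wh/ | onset /gw/.
/u…a/ gap (V2→V3): /ghd/ splits as /gh/ + /d/ (/d/ is the longest suffix that is a licit onset).
So the parse is kwawh.gwugh.da.
Mapping each syllable to C/V: /kwawh/ → CCVCC, /gwugh/ → CCVCC, /da/ → CV.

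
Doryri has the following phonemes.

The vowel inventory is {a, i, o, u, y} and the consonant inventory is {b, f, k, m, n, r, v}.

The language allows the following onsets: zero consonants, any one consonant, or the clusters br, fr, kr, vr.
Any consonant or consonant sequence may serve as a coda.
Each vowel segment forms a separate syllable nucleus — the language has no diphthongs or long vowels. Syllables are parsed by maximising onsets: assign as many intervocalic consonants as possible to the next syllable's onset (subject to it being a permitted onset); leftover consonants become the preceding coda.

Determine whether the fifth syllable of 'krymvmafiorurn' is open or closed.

closed

Vowels present: y, a, i, o, u; each is a nucleus, giving 5 syllables.
V1 /y/ – V2 /a/: /mvm/ splits as /mv/ + /m/ (/m/ is the longest suffix that is a licit onset).
V2 /a/ – V3 /i/: just /f/ — single C goes to the following onset.
V3 /i/ – V4 /o/: hiatus — the boundary sits between the two vowels.
V4 /o/ – V5 /u/: /r/ is a single consonant, so it becomes the next onset.
Putting it together: krymv.ma.fi.o.rurn.
Syllable 5 is /rurn/ with coda /rn/, so it is closed.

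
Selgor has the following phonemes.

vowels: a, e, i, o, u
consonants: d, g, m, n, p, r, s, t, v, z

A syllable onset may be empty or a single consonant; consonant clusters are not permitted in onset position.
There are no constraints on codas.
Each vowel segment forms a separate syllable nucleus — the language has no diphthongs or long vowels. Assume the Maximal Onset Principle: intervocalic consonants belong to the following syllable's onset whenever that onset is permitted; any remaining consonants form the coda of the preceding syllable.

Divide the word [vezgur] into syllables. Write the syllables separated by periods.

vez.gur

Nuclei (vowels): e, u → 2 syllables.
/e…u/ gap (V1→V2): cluster /zg/ — the longest permitted-onset suffix is /g/; onset = /g/, preceding coda = /z/.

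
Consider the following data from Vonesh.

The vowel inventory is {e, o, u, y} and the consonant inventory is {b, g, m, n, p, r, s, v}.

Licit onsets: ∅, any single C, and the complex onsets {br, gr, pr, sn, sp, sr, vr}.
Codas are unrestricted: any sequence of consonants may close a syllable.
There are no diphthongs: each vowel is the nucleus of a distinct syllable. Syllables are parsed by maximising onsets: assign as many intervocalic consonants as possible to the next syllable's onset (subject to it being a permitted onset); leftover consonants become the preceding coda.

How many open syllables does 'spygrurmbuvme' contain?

The vowels are y, u, u, e — 4 nuclei, so 4 syllables.
σ1/σ2 boundary: /gr/ — entire cluster is a permitted onset → onset /gr/, coda ∅.
σ2/σ3 boundary: /rmb/ splits as /rm/ + /b/ (/b/ is the longest suffix that is a licit onset).
σ3/σ4 boundary: /vm/ splits as /v/ + /m/ (/m/ is the longest suffix that is a licit onset).
Syllabification: spy.grurm.buv.me.
Classifying each syllable: /spy/ (open), /grurm/ (closed), /buv/ (closed), /me/ (open).
Open syllables: 2.

2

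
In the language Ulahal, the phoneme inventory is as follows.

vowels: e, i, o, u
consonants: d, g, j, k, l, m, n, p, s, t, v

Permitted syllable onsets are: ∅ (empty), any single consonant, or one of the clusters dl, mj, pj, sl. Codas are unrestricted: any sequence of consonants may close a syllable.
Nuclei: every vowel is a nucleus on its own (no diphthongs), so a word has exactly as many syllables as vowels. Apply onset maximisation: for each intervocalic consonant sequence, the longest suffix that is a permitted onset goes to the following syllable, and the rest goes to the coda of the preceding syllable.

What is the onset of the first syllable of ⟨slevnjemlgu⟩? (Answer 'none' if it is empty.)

sl

The vowels are e, e, u — 3 nuclei, so 3 syllables.
σ1/σ2 boundary: /vnj/ splits as /vn/ + /j/ (/j/ is the longest suffix that is a licit onset).
σ2/σ3 boundary: /mlg/ splits as /ml/ + /g/ (/g/ is the longest suffix that is a licit onset).
Result: slevn.jeml.gu.
Syllable 1 is /slevn/: onset /sl/, nucleus /e/, coda /vn/.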